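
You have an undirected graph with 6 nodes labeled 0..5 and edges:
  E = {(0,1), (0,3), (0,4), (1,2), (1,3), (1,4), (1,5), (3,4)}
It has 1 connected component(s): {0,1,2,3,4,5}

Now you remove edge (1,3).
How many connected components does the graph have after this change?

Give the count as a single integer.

Answer: 1

Derivation:
Initial component count: 1
Remove (1,3): not a bridge. Count unchanged: 1.
  After removal, components: {0,1,2,3,4,5}
New component count: 1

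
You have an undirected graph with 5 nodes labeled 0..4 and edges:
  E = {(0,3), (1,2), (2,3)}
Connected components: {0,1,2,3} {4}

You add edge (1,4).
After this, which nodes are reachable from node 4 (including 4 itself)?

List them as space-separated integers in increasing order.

Answer: 0 1 2 3 4

Derivation:
Before: nodes reachable from 4: {4}
Adding (1,4): merges 4's component with another. Reachability grows.
After: nodes reachable from 4: {0,1,2,3,4}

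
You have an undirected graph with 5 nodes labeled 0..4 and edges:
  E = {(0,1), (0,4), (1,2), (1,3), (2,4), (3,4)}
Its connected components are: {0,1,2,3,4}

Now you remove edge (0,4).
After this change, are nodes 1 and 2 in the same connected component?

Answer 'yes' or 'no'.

Answer: yes

Derivation:
Initial components: {0,1,2,3,4}
Removing edge (0,4): not a bridge — component count unchanged at 1.
New components: {0,1,2,3,4}
Are 1 and 2 in the same component? yes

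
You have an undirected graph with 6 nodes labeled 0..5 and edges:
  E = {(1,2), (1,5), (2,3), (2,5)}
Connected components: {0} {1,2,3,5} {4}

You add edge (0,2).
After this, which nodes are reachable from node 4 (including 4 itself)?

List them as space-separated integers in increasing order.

Answer: 4

Derivation:
Before: nodes reachable from 4: {4}
Adding (0,2): merges two components, but neither contains 4. Reachability from 4 unchanged.
After: nodes reachable from 4: {4}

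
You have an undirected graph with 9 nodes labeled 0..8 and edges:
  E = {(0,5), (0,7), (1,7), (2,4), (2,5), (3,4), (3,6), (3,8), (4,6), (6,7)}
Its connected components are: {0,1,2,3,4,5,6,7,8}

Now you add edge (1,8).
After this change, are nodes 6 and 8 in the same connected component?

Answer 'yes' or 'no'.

Initial components: {0,1,2,3,4,5,6,7,8}
Adding edge (1,8): both already in same component {0,1,2,3,4,5,6,7,8}. No change.
New components: {0,1,2,3,4,5,6,7,8}
Are 6 and 8 in the same component? yes

Answer: yes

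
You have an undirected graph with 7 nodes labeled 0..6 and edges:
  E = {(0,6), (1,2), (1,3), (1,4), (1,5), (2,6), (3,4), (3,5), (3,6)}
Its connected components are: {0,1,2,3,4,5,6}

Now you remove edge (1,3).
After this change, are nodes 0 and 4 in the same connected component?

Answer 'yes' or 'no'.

Initial components: {0,1,2,3,4,5,6}
Removing edge (1,3): not a bridge — component count unchanged at 1.
New components: {0,1,2,3,4,5,6}
Are 0 and 4 in the same component? yes

Answer: yes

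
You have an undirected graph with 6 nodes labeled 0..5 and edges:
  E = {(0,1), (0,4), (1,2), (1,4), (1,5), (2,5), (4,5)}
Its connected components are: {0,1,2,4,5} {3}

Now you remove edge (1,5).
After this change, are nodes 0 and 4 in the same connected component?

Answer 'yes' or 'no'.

Initial components: {0,1,2,4,5} {3}
Removing edge (1,5): not a bridge — component count unchanged at 2.
New components: {0,1,2,4,5} {3}
Are 0 and 4 in the same component? yes

Answer: yes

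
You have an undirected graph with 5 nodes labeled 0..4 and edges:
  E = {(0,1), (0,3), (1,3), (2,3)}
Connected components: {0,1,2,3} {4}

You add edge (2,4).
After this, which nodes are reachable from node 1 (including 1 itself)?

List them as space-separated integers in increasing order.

Before: nodes reachable from 1: {0,1,2,3}
Adding (2,4): merges 1's component with another. Reachability grows.
After: nodes reachable from 1: {0,1,2,3,4}

Answer: 0 1 2 3 4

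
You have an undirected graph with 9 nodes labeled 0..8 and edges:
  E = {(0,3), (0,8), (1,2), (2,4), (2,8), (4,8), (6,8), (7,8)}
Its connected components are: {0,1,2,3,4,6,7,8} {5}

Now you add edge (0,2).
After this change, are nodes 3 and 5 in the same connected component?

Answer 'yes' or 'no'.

Initial components: {0,1,2,3,4,6,7,8} {5}
Adding edge (0,2): both already in same component {0,1,2,3,4,6,7,8}. No change.
New components: {0,1,2,3,4,6,7,8} {5}
Are 3 and 5 in the same component? no

Answer: no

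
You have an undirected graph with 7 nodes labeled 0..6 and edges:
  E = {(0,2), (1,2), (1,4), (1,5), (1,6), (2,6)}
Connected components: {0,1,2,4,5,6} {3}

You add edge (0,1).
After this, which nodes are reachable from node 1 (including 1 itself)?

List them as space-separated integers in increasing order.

Answer: 0 1 2 4 5 6

Derivation:
Before: nodes reachable from 1: {0,1,2,4,5,6}
Adding (0,1): both endpoints already in same component. Reachability from 1 unchanged.
After: nodes reachable from 1: {0,1,2,4,5,6}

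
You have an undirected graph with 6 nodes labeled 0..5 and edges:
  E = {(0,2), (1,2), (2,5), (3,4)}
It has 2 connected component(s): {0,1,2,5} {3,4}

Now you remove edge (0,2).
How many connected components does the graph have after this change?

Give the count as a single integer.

Answer: 3

Derivation:
Initial component count: 2
Remove (0,2): it was a bridge. Count increases: 2 -> 3.
  After removal, components: {0} {1,2,5} {3,4}
New component count: 3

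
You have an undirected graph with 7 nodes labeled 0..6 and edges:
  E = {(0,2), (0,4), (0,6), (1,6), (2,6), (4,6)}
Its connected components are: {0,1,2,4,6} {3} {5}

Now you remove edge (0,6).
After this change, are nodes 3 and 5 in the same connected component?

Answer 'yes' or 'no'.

Initial components: {0,1,2,4,6} {3} {5}
Removing edge (0,6): not a bridge — component count unchanged at 3.
New components: {0,1,2,4,6} {3} {5}
Are 3 and 5 in the same component? no

Answer: no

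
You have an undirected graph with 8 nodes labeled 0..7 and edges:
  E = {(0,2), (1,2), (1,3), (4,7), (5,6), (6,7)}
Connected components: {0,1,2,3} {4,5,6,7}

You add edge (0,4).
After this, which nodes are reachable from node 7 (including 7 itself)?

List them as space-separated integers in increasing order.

Before: nodes reachable from 7: {4,5,6,7}
Adding (0,4): merges 7's component with another. Reachability grows.
After: nodes reachable from 7: {0,1,2,3,4,5,6,7}

Answer: 0 1 2 3 4 5 6 7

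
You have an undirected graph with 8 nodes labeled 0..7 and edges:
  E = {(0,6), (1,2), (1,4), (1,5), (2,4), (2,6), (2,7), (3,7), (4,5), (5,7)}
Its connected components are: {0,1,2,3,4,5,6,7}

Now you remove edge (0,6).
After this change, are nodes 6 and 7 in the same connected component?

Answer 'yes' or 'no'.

Answer: yes

Derivation:
Initial components: {0,1,2,3,4,5,6,7}
Removing edge (0,6): it was a bridge — component count 1 -> 2.
New components: {0} {1,2,3,4,5,6,7}
Are 6 and 7 in the same component? yes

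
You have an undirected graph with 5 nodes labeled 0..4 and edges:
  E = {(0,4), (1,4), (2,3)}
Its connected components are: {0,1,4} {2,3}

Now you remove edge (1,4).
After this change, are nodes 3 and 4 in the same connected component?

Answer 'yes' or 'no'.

Initial components: {0,1,4} {2,3}
Removing edge (1,4): it was a bridge — component count 2 -> 3.
New components: {0,4} {1} {2,3}
Are 3 and 4 in the same component? no

Answer: no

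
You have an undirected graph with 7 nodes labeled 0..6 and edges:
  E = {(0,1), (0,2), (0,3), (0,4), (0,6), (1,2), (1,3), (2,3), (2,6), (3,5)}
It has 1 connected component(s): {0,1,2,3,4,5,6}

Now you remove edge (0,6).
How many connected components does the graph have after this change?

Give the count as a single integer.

Initial component count: 1
Remove (0,6): not a bridge. Count unchanged: 1.
  After removal, components: {0,1,2,3,4,5,6}
New component count: 1

Answer: 1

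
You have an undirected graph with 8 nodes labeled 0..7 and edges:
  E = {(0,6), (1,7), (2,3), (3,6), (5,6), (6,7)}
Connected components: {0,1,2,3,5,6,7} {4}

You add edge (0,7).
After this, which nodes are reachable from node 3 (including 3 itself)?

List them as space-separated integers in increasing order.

Before: nodes reachable from 3: {0,1,2,3,5,6,7}
Adding (0,7): both endpoints already in same component. Reachability from 3 unchanged.
After: nodes reachable from 3: {0,1,2,3,5,6,7}

Answer: 0 1 2 3 5 6 7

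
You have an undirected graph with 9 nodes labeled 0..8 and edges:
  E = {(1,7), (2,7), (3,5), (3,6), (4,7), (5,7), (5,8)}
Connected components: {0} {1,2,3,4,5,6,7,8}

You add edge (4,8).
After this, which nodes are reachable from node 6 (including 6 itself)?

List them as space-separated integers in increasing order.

Before: nodes reachable from 6: {1,2,3,4,5,6,7,8}
Adding (4,8): both endpoints already in same component. Reachability from 6 unchanged.
After: nodes reachable from 6: {1,2,3,4,5,6,7,8}

Answer: 1 2 3 4 5 6 7 8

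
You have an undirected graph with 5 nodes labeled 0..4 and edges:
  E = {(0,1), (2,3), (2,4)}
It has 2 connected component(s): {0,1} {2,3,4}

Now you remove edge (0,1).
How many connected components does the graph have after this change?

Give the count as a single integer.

Initial component count: 2
Remove (0,1): it was a bridge. Count increases: 2 -> 3.
  After removal, components: {0} {1} {2,3,4}
New component count: 3

Answer: 3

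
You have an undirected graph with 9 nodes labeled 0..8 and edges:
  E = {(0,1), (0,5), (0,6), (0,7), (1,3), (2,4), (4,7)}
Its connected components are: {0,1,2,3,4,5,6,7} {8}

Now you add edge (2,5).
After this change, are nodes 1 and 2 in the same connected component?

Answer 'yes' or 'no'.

Answer: yes

Derivation:
Initial components: {0,1,2,3,4,5,6,7} {8}
Adding edge (2,5): both already in same component {0,1,2,3,4,5,6,7}. No change.
New components: {0,1,2,3,4,5,6,7} {8}
Are 1 and 2 in the same component? yes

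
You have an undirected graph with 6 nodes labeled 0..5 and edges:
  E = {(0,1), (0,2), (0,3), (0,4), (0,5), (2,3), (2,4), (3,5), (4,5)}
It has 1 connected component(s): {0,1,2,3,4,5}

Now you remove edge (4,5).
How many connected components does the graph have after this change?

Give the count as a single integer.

Answer: 1

Derivation:
Initial component count: 1
Remove (4,5): not a bridge. Count unchanged: 1.
  After removal, components: {0,1,2,3,4,5}
New component count: 1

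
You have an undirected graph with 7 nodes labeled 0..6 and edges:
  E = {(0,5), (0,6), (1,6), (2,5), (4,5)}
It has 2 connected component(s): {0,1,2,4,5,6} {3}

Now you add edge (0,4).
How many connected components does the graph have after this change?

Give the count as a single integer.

Initial component count: 2
Add (0,4): endpoints already in same component. Count unchanged: 2.
New component count: 2

Answer: 2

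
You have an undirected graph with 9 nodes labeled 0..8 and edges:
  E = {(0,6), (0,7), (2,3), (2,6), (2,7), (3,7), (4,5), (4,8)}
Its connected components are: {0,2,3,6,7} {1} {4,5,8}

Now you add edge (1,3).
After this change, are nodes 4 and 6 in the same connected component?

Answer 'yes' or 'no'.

Initial components: {0,2,3,6,7} {1} {4,5,8}
Adding edge (1,3): merges {1} and {0,2,3,6,7}.
New components: {0,1,2,3,6,7} {4,5,8}
Are 4 and 6 in the same component? no

Answer: no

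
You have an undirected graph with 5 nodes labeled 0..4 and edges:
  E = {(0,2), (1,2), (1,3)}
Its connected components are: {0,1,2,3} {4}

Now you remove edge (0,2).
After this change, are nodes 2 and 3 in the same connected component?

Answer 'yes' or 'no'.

Answer: yes

Derivation:
Initial components: {0,1,2,3} {4}
Removing edge (0,2): it was a bridge — component count 2 -> 3.
New components: {0} {1,2,3} {4}
Are 2 and 3 in the same component? yes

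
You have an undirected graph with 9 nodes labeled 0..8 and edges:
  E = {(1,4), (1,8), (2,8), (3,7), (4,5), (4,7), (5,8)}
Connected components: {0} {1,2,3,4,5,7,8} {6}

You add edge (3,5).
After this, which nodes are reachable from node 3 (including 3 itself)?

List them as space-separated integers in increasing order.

Before: nodes reachable from 3: {1,2,3,4,5,7,8}
Adding (3,5): both endpoints already in same component. Reachability from 3 unchanged.
After: nodes reachable from 3: {1,2,3,4,5,7,8}

Answer: 1 2 3 4 5 7 8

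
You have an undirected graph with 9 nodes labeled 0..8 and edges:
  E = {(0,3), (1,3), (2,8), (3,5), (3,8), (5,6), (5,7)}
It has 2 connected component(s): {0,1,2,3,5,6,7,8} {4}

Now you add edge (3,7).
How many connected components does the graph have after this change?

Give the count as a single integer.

Answer: 2

Derivation:
Initial component count: 2
Add (3,7): endpoints already in same component. Count unchanged: 2.
New component count: 2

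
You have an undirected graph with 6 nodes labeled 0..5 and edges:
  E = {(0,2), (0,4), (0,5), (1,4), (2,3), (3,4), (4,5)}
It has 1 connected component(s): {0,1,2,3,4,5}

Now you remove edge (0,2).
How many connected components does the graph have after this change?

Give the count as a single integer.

Initial component count: 1
Remove (0,2): not a bridge. Count unchanged: 1.
  After removal, components: {0,1,2,3,4,5}
New component count: 1

Answer: 1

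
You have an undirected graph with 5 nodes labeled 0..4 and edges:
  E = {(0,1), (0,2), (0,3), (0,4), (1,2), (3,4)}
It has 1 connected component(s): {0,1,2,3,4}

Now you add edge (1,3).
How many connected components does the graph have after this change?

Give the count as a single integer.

Initial component count: 1
Add (1,3): endpoints already in same component. Count unchanged: 1.
New component count: 1

Answer: 1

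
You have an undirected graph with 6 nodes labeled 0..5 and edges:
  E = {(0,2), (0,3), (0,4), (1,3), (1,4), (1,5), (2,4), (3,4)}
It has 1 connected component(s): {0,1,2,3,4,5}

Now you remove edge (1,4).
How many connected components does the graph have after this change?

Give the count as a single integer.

Answer: 1

Derivation:
Initial component count: 1
Remove (1,4): not a bridge. Count unchanged: 1.
  After removal, components: {0,1,2,3,4,5}
New component count: 1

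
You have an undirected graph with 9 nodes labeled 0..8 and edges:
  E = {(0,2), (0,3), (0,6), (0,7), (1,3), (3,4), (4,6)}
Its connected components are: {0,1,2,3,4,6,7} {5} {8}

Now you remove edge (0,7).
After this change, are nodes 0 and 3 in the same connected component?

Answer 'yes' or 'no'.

Initial components: {0,1,2,3,4,6,7} {5} {8}
Removing edge (0,7): it was a bridge — component count 3 -> 4.
New components: {0,1,2,3,4,6} {5} {7} {8}
Are 0 and 3 in the same component? yes

Answer: yes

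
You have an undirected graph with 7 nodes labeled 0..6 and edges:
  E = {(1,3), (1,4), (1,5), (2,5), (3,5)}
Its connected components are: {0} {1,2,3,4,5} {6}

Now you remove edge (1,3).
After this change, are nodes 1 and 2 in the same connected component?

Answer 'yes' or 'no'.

Initial components: {0} {1,2,3,4,5} {6}
Removing edge (1,3): not a bridge — component count unchanged at 3.
New components: {0} {1,2,3,4,5} {6}
Are 1 and 2 in the same component? yes

Answer: yes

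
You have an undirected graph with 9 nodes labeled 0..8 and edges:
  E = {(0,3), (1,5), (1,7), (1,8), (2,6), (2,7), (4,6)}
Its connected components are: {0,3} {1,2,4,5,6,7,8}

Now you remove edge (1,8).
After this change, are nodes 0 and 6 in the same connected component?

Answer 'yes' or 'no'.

Answer: no

Derivation:
Initial components: {0,3} {1,2,4,5,6,7,8}
Removing edge (1,8): it was a bridge — component count 2 -> 3.
New components: {0,3} {1,2,4,5,6,7} {8}
Are 0 and 6 in the same component? no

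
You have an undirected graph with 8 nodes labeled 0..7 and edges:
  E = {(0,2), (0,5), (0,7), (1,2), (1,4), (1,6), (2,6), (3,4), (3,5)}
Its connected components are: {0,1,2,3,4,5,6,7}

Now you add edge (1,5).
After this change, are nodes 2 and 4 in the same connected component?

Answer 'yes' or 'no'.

Answer: yes

Derivation:
Initial components: {0,1,2,3,4,5,6,7}
Adding edge (1,5): both already in same component {0,1,2,3,4,5,6,7}. No change.
New components: {0,1,2,3,4,5,6,7}
Are 2 and 4 in the same component? yes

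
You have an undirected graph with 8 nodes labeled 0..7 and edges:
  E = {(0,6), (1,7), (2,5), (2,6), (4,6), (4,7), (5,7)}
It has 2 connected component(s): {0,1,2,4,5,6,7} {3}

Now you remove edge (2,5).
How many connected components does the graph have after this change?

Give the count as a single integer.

Answer: 2

Derivation:
Initial component count: 2
Remove (2,5): not a bridge. Count unchanged: 2.
  After removal, components: {0,1,2,4,5,6,7} {3}
New component count: 2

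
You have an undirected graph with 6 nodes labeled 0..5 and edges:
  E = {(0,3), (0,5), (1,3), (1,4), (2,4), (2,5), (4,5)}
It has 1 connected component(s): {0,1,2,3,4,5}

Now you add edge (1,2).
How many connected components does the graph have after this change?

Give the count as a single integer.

Initial component count: 1
Add (1,2): endpoints already in same component. Count unchanged: 1.
New component count: 1

Answer: 1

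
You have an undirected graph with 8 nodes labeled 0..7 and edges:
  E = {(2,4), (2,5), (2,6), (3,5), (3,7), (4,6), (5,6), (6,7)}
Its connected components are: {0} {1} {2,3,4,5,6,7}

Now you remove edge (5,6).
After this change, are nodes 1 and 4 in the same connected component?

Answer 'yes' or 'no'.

Answer: no

Derivation:
Initial components: {0} {1} {2,3,4,5,6,7}
Removing edge (5,6): not a bridge — component count unchanged at 3.
New components: {0} {1} {2,3,4,5,6,7}
Are 1 and 4 in the same component? no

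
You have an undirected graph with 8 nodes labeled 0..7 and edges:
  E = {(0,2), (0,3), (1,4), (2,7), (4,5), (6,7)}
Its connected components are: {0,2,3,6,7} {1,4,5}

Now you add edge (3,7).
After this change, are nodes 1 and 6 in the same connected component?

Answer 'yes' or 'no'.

Initial components: {0,2,3,6,7} {1,4,5}
Adding edge (3,7): both already in same component {0,2,3,6,7}. No change.
New components: {0,2,3,6,7} {1,4,5}
Are 1 and 6 in the same component? no

Answer: no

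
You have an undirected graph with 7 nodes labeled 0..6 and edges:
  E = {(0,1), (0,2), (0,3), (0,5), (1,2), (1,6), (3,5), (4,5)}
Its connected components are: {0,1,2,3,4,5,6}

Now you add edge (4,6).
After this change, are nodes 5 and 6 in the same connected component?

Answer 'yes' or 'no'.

Initial components: {0,1,2,3,4,5,6}
Adding edge (4,6): both already in same component {0,1,2,3,4,5,6}. No change.
New components: {0,1,2,3,4,5,6}
Are 5 and 6 in the same component? yes

Answer: yes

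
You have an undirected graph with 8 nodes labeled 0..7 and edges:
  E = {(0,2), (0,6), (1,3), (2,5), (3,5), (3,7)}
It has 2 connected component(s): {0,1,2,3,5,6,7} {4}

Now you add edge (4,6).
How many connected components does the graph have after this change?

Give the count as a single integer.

Initial component count: 2
Add (4,6): merges two components. Count decreases: 2 -> 1.
New component count: 1

Answer: 1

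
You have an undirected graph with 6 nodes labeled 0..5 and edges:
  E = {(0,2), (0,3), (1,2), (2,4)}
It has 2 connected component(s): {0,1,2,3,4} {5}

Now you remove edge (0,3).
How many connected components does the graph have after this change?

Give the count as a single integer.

Initial component count: 2
Remove (0,3): it was a bridge. Count increases: 2 -> 3.
  After removal, components: {0,1,2,4} {3} {5}
New component count: 3

Answer: 3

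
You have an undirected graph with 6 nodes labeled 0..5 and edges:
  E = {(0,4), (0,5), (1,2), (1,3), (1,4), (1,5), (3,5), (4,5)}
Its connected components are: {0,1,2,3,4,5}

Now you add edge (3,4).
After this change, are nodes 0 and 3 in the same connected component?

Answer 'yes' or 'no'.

Answer: yes

Derivation:
Initial components: {0,1,2,3,4,5}
Adding edge (3,4): both already in same component {0,1,2,3,4,5}. No change.
New components: {0,1,2,3,4,5}
Are 0 and 3 in the same component? yes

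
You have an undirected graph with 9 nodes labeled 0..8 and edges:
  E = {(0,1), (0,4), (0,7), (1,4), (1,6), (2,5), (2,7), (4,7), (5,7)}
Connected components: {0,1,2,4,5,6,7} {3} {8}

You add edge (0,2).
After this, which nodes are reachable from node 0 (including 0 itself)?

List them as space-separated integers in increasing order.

Answer: 0 1 2 4 5 6 7

Derivation:
Before: nodes reachable from 0: {0,1,2,4,5,6,7}
Adding (0,2): both endpoints already in same component. Reachability from 0 unchanged.
After: nodes reachable from 0: {0,1,2,4,5,6,7}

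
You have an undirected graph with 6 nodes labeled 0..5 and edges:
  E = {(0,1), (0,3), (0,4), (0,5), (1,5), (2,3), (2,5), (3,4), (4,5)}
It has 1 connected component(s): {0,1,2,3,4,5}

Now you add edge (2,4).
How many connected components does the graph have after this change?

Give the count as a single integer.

Initial component count: 1
Add (2,4): endpoints already in same component. Count unchanged: 1.
New component count: 1

Answer: 1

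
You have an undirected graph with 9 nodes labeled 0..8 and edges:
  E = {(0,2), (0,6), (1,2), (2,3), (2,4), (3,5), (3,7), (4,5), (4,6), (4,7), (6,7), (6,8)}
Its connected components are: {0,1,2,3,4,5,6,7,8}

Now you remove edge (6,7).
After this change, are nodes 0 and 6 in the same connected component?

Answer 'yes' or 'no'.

Initial components: {0,1,2,3,4,5,6,7,8}
Removing edge (6,7): not a bridge — component count unchanged at 1.
New components: {0,1,2,3,4,5,6,7,8}
Are 0 and 6 in the same component? yes

Answer: yes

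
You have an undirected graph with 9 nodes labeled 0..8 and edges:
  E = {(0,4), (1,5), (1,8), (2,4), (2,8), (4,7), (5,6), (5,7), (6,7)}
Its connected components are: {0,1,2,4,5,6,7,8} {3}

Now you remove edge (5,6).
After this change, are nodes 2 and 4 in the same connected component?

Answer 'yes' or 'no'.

Initial components: {0,1,2,4,5,6,7,8} {3}
Removing edge (5,6): not a bridge — component count unchanged at 2.
New components: {0,1,2,4,5,6,7,8} {3}
Are 2 and 4 in the same component? yes

Answer: yes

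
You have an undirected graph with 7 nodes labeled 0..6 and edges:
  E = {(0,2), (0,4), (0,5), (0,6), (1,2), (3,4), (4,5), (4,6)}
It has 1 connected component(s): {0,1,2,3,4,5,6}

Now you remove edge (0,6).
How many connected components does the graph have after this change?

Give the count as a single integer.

Answer: 1

Derivation:
Initial component count: 1
Remove (0,6): not a bridge. Count unchanged: 1.
  After removal, components: {0,1,2,3,4,5,6}
New component count: 1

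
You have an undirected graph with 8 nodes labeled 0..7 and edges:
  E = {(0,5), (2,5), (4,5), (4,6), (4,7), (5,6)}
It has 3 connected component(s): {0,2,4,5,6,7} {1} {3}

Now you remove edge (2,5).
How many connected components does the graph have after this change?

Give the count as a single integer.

Answer: 4

Derivation:
Initial component count: 3
Remove (2,5): it was a bridge. Count increases: 3 -> 4.
  After removal, components: {0,4,5,6,7} {1} {2} {3}
New component count: 4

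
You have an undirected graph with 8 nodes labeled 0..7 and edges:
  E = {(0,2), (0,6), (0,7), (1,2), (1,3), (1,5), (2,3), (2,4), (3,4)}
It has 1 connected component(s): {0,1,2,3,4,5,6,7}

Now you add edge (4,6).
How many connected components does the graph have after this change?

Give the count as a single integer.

Answer: 1

Derivation:
Initial component count: 1
Add (4,6): endpoints already in same component. Count unchanged: 1.
New component count: 1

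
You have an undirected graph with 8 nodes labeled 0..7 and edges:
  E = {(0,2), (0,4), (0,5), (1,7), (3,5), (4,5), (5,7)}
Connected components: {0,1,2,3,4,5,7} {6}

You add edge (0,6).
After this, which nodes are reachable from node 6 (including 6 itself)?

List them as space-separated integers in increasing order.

Answer: 0 1 2 3 4 5 6 7

Derivation:
Before: nodes reachable from 6: {6}
Adding (0,6): merges 6's component with another. Reachability grows.
After: nodes reachable from 6: {0,1,2,3,4,5,6,7}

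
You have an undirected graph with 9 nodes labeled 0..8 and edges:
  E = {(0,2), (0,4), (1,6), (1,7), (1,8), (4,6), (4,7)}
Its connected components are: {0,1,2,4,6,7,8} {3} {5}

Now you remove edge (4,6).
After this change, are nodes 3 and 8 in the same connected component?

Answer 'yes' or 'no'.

Initial components: {0,1,2,4,6,7,8} {3} {5}
Removing edge (4,6): not a bridge — component count unchanged at 3.
New components: {0,1,2,4,6,7,8} {3} {5}
Are 3 and 8 in the same component? no

Answer: no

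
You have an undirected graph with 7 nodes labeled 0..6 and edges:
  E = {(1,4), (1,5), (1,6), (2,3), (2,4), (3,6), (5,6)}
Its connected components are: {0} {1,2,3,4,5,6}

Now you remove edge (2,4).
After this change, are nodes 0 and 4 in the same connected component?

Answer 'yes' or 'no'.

Answer: no

Derivation:
Initial components: {0} {1,2,3,4,5,6}
Removing edge (2,4): not a bridge — component count unchanged at 2.
New components: {0} {1,2,3,4,5,6}
Are 0 and 4 in the same component? no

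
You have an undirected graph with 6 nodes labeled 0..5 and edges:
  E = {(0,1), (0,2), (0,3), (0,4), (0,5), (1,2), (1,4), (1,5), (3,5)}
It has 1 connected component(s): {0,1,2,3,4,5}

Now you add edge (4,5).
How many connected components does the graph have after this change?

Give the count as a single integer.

Initial component count: 1
Add (4,5): endpoints already in same component. Count unchanged: 1.
New component count: 1

Answer: 1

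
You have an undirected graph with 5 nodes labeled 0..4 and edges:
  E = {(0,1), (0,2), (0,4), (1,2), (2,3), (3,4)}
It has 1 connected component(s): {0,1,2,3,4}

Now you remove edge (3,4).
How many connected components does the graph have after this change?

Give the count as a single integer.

Answer: 1

Derivation:
Initial component count: 1
Remove (3,4): not a bridge. Count unchanged: 1.
  After removal, components: {0,1,2,3,4}
New component count: 1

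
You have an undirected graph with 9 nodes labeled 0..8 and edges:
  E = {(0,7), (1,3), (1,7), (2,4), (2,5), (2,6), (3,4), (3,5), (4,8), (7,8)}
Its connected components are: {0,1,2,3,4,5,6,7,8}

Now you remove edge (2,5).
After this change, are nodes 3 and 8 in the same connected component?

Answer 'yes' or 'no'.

Initial components: {0,1,2,3,4,5,6,7,8}
Removing edge (2,5): not a bridge — component count unchanged at 1.
New components: {0,1,2,3,4,5,6,7,8}
Are 3 and 8 in the same component? yes

Answer: yes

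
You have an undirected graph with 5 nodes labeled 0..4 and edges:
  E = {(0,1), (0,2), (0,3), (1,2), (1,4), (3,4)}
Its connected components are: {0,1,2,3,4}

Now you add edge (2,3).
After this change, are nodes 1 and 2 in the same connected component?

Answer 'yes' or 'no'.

Answer: yes

Derivation:
Initial components: {0,1,2,3,4}
Adding edge (2,3): both already in same component {0,1,2,3,4}. No change.
New components: {0,1,2,3,4}
Are 1 and 2 in the same component? yes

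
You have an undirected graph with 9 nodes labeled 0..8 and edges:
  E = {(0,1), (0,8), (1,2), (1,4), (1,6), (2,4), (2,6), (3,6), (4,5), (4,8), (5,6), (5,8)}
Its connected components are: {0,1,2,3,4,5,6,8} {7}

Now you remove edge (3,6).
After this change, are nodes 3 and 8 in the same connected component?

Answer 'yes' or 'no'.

Answer: no

Derivation:
Initial components: {0,1,2,3,4,5,6,8} {7}
Removing edge (3,6): it was a bridge — component count 2 -> 3.
New components: {0,1,2,4,5,6,8} {3} {7}
Are 3 and 8 in the same component? no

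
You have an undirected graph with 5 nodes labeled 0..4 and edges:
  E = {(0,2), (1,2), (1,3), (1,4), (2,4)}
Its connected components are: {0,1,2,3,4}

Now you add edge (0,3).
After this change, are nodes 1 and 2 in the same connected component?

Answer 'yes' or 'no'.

Initial components: {0,1,2,3,4}
Adding edge (0,3): both already in same component {0,1,2,3,4}. No change.
New components: {0,1,2,3,4}
Are 1 and 2 in the same component? yes

Answer: yes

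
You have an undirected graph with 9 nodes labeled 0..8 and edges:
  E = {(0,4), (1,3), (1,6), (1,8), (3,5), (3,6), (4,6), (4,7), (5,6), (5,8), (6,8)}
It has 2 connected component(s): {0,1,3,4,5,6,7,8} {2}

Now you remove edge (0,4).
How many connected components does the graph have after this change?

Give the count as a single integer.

Answer: 3

Derivation:
Initial component count: 2
Remove (0,4): it was a bridge. Count increases: 2 -> 3.
  After removal, components: {0} {1,3,4,5,6,7,8} {2}
New component count: 3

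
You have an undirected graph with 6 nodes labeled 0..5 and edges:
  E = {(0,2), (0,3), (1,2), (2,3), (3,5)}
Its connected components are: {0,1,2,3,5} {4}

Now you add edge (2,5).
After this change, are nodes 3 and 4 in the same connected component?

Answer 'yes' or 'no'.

Answer: no

Derivation:
Initial components: {0,1,2,3,5} {4}
Adding edge (2,5): both already in same component {0,1,2,3,5}. No change.
New components: {0,1,2,3,5} {4}
Are 3 and 4 in the same component? no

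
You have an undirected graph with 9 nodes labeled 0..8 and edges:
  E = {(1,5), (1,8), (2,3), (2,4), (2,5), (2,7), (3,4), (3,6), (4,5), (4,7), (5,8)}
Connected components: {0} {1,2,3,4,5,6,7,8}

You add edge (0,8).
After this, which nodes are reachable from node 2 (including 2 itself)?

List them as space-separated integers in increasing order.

Answer: 0 1 2 3 4 5 6 7 8

Derivation:
Before: nodes reachable from 2: {1,2,3,4,5,6,7,8}
Adding (0,8): merges 2's component with another. Reachability grows.
After: nodes reachable from 2: {0,1,2,3,4,5,6,7,8}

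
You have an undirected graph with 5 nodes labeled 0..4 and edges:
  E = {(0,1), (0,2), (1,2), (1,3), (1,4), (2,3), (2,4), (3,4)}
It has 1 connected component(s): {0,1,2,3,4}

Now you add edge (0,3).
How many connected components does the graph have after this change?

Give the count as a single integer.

Answer: 1

Derivation:
Initial component count: 1
Add (0,3): endpoints already in same component. Count unchanged: 1.
New component count: 1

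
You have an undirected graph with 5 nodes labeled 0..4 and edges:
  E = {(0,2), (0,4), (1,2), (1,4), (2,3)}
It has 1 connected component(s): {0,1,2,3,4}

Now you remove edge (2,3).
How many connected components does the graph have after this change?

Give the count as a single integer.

Answer: 2

Derivation:
Initial component count: 1
Remove (2,3): it was a bridge. Count increases: 1 -> 2.
  After removal, components: {0,1,2,4} {3}
New component count: 2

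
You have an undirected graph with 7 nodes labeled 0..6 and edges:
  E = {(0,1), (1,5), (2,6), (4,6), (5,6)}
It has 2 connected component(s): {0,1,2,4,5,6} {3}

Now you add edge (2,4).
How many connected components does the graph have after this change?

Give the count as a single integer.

Initial component count: 2
Add (2,4): endpoints already in same component. Count unchanged: 2.
New component count: 2

Answer: 2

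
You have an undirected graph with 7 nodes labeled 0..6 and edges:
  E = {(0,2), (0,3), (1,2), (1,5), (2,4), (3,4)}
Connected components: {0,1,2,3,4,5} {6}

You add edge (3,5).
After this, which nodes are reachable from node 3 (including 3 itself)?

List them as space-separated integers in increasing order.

Before: nodes reachable from 3: {0,1,2,3,4,5}
Adding (3,5): both endpoints already in same component. Reachability from 3 unchanged.
After: nodes reachable from 3: {0,1,2,3,4,5}

Answer: 0 1 2 3 4 5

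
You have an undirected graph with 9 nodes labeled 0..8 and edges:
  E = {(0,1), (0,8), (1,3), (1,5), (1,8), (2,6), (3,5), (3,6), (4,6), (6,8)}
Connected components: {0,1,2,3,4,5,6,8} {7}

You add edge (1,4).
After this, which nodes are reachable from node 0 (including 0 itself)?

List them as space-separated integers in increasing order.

Before: nodes reachable from 0: {0,1,2,3,4,5,6,8}
Adding (1,4): both endpoints already in same component. Reachability from 0 unchanged.
After: nodes reachable from 0: {0,1,2,3,4,5,6,8}

Answer: 0 1 2 3 4 5 6 8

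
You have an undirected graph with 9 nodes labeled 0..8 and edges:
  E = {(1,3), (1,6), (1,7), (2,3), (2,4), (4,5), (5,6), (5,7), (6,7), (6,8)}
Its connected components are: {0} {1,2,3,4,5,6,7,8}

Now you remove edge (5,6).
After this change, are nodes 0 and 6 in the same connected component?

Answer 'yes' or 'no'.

Initial components: {0} {1,2,3,4,5,6,7,8}
Removing edge (5,6): not a bridge — component count unchanged at 2.
New components: {0} {1,2,3,4,5,6,7,8}
Are 0 and 6 in the same component? no

Answer: no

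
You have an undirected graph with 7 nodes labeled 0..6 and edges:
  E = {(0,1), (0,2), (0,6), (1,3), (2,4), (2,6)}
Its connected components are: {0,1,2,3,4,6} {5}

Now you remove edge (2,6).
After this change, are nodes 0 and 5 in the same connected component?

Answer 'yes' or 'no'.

Answer: no

Derivation:
Initial components: {0,1,2,3,4,6} {5}
Removing edge (2,6): not a bridge — component count unchanged at 2.
New components: {0,1,2,3,4,6} {5}
Are 0 and 5 in the same component? no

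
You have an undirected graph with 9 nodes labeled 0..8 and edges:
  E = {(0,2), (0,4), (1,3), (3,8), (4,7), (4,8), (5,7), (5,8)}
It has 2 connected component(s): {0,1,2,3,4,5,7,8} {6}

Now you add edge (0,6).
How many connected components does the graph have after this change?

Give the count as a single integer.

Initial component count: 2
Add (0,6): merges two components. Count decreases: 2 -> 1.
New component count: 1

Answer: 1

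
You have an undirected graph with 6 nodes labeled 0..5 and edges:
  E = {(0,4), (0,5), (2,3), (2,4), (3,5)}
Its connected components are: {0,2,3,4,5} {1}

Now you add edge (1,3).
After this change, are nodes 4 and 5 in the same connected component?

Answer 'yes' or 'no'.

Initial components: {0,2,3,4,5} {1}
Adding edge (1,3): merges {1} and {0,2,3,4,5}.
New components: {0,1,2,3,4,5}
Are 4 and 5 in the same component? yes

Answer: yes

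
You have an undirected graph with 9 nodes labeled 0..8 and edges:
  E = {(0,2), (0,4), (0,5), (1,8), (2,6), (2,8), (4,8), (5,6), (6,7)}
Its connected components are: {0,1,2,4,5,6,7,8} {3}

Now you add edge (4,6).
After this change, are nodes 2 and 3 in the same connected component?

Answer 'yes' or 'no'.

Initial components: {0,1,2,4,5,6,7,8} {3}
Adding edge (4,6): both already in same component {0,1,2,4,5,6,7,8}. No change.
New components: {0,1,2,4,5,6,7,8} {3}
Are 2 and 3 in the same component? no

Answer: no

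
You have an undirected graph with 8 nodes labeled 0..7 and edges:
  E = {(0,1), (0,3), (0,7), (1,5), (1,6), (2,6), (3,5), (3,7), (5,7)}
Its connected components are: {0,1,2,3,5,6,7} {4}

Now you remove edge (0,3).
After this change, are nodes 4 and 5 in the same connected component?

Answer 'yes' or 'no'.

Initial components: {0,1,2,3,5,6,7} {4}
Removing edge (0,3): not a bridge — component count unchanged at 2.
New components: {0,1,2,3,5,6,7} {4}
Are 4 and 5 in the same component? no

Answer: no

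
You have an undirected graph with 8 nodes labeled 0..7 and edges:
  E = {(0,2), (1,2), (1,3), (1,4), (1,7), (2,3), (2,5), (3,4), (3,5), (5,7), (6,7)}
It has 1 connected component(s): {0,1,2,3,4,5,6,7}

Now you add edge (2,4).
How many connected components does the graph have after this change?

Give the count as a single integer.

Initial component count: 1
Add (2,4): endpoints already in same component. Count unchanged: 1.
New component count: 1

Answer: 1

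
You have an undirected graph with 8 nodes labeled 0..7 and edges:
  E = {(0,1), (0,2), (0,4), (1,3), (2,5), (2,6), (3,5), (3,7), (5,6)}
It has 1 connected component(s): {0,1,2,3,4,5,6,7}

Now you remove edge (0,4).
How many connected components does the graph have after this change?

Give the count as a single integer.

Answer: 2

Derivation:
Initial component count: 1
Remove (0,4): it was a bridge. Count increases: 1 -> 2.
  After removal, components: {0,1,2,3,5,6,7} {4}
New component count: 2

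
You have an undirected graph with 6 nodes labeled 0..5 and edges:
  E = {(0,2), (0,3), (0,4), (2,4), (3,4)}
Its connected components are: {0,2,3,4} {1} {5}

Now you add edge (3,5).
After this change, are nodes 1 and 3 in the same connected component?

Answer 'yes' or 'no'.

Answer: no

Derivation:
Initial components: {0,2,3,4} {1} {5}
Adding edge (3,5): merges {0,2,3,4} and {5}.
New components: {0,2,3,4,5} {1}
Are 1 and 3 in the same component? no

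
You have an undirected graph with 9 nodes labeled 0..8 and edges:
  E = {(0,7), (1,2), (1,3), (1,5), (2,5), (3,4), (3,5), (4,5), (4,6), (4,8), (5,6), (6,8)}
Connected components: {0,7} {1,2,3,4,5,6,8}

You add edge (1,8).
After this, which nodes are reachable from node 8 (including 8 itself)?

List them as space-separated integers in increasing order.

Before: nodes reachable from 8: {1,2,3,4,5,6,8}
Adding (1,8): both endpoints already in same component. Reachability from 8 unchanged.
After: nodes reachable from 8: {1,2,3,4,5,6,8}

Answer: 1 2 3 4 5 6 8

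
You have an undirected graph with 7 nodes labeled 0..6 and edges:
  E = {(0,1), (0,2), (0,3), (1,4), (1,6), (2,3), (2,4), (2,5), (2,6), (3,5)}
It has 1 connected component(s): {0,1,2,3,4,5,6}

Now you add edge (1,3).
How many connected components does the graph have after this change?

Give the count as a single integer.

Initial component count: 1
Add (1,3): endpoints already in same component. Count unchanged: 1.
New component count: 1

Answer: 1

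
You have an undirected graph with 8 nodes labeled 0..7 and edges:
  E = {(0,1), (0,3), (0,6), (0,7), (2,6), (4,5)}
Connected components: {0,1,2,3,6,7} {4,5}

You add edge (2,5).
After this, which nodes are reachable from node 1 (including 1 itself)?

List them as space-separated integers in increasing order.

Answer: 0 1 2 3 4 5 6 7

Derivation:
Before: nodes reachable from 1: {0,1,2,3,6,7}
Adding (2,5): merges 1's component with another. Reachability grows.
After: nodes reachable from 1: {0,1,2,3,4,5,6,7}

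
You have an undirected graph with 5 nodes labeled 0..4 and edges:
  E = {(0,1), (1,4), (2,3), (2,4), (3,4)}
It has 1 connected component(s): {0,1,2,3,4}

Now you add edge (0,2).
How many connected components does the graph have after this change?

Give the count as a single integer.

Answer: 1

Derivation:
Initial component count: 1
Add (0,2): endpoints already in same component. Count unchanged: 1.
New component count: 1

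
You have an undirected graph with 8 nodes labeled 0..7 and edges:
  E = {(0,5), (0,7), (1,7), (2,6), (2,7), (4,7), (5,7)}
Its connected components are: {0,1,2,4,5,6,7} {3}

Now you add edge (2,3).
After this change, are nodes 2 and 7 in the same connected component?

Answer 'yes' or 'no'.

Initial components: {0,1,2,4,5,6,7} {3}
Adding edge (2,3): merges {0,1,2,4,5,6,7} and {3}.
New components: {0,1,2,3,4,5,6,7}
Are 2 and 7 in the same component? yes

Answer: yes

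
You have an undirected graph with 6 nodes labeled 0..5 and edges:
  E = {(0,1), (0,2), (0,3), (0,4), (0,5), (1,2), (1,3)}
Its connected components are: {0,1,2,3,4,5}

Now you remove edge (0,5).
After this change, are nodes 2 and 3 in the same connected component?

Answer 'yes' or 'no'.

Initial components: {0,1,2,3,4,5}
Removing edge (0,5): it was a bridge — component count 1 -> 2.
New components: {0,1,2,3,4} {5}
Are 2 and 3 in the same component? yes

Answer: yes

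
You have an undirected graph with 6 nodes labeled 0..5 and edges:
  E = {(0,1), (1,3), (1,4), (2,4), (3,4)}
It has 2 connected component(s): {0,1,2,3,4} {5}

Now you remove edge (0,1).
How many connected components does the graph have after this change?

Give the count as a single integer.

Initial component count: 2
Remove (0,1): it was a bridge. Count increases: 2 -> 3.
  After removal, components: {0} {1,2,3,4} {5}
New component count: 3

Answer: 3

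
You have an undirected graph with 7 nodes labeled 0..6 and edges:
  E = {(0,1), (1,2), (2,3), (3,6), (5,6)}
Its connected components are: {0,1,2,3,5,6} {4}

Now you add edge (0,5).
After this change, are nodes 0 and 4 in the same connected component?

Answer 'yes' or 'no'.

Initial components: {0,1,2,3,5,6} {4}
Adding edge (0,5): both already in same component {0,1,2,3,5,6}. No change.
New components: {0,1,2,3,5,6} {4}
Are 0 and 4 in the same component? no

Answer: no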